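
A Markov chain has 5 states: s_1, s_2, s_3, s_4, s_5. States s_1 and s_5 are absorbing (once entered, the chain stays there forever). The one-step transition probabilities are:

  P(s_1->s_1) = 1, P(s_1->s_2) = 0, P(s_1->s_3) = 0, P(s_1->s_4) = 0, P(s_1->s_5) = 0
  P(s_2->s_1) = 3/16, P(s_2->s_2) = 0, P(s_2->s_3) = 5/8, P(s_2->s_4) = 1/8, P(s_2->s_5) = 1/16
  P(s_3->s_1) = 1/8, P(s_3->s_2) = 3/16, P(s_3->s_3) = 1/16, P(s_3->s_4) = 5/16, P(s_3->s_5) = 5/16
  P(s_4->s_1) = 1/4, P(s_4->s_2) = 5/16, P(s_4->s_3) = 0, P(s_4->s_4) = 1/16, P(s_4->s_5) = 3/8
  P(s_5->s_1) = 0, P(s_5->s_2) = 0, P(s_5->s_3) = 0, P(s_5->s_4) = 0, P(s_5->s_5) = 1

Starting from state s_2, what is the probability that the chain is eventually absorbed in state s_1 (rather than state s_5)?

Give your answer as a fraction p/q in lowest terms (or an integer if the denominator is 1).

Let a_i = P(absorbed in s_1 | start in state i).
Boundary conditions: a_s_1 = 1, a_s_5 = 0.
For each transient state i, a_i = sum_j P(i->j) * a_j:
  a_s_2 = 3/16*a_s_1 + 0*a_s_2 + 5/8*a_s_3 + 1/8*a_s_4 + 1/16*a_s_5
  a_s_3 = 1/8*a_s_1 + 3/16*a_s_2 + 1/16*a_s_3 + 5/16*a_s_4 + 5/16*a_s_5
  a_s_4 = 1/4*a_s_1 + 5/16*a_s_2 + 0*a_s_3 + 1/16*a_s_4 + 3/8*a_s_5

Substituting a_s_1 = 1 and a_s_5 = 0, rearrange to (I - Q) a = r where r[i] = P(i -> s_1):
  [1, -5/8, -1/8] . (a_s_2, a_s_3, a_s_4) = 3/16
  [-3/16, 15/16, -5/16] . (a_s_2, a_s_3, a_s_4) = 1/8
  [-5/16, 0, 15/16] . (a_s_2, a_s_3, a_s_4) = 1/4

Solving yields:
  a_s_2 = 259/550
  a_s_3 = 507/1375
  a_s_4 = 233/550

Starting state is s_2, so the absorption probability is a_s_2 = 259/550.

Answer: 259/550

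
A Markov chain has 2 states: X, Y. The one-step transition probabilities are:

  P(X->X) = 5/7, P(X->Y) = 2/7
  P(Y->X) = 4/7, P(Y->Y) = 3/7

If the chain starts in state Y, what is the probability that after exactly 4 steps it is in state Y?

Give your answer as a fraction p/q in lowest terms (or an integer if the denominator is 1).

Computing P^4 by repeated multiplication:
P^1 =
  X: [5/7, 2/7]
  Y: [4/7, 3/7]
P^2 =
  X: [33/49, 16/49]
  Y: [32/49, 17/49]
P^3 =
  X: [229/343, 114/343]
  Y: [228/343, 115/343]
P^4 =
  X: [1601/2401, 800/2401]
  Y: [1600/2401, 801/2401]

(P^4)[Y -> Y] = 801/2401

Answer: 801/2401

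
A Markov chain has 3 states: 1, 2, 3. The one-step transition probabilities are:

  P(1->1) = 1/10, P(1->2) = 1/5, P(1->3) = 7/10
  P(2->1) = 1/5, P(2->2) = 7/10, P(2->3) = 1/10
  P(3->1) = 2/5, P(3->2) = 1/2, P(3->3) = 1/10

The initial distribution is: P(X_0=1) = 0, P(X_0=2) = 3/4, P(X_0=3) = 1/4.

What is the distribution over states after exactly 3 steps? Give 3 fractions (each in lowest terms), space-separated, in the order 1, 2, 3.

Answer: 461/2000 221/400 217/1000

Derivation:
Propagating the distribution step by step (d_{t+1} = d_t * P):
d_0 = (1=0, 2=3/4, 3=1/4)
  d_1[1] = 0*1/10 + 3/4*1/5 + 1/4*2/5 = 1/4
  d_1[2] = 0*1/5 + 3/4*7/10 + 1/4*1/2 = 13/20
  d_1[3] = 0*7/10 + 3/4*1/10 + 1/4*1/10 = 1/10
d_1 = (1=1/4, 2=13/20, 3=1/10)
  d_2[1] = 1/4*1/10 + 13/20*1/5 + 1/10*2/5 = 39/200
  d_2[2] = 1/4*1/5 + 13/20*7/10 + 1/10*1/2 = 111/200
  d_2[3] = 1/4*7/10 + 13/20*1/10 + 1/10*1/10 = 1/4
d_2 = (1=39/200, 2=111/200, 3=1/4)
  d_3[1] = 39/200*1/10 + 111/200*1/5 + 1/4*2/5 = 461/2000
  d_3[2] = 39/200*1/5 + 111/200*7/10 + 1/4*1/2 = 221/400
  d_3[3] = 39/200*7/10 + 111/200*1/10 + 1/4*1/10 = 217/1000
d_3 = (1=461/2000, 2=221/400, 3=217/1000)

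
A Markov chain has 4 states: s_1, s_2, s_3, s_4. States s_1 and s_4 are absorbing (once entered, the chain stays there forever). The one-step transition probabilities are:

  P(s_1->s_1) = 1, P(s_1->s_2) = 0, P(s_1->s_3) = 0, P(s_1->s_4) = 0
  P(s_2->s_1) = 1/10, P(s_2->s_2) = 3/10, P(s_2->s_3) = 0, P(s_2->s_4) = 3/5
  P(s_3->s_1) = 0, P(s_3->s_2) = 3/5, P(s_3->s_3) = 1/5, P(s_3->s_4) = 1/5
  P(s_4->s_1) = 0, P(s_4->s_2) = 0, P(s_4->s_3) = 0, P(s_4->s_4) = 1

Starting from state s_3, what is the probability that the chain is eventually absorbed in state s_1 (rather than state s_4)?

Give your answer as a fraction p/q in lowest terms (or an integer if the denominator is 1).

Let a_i = P(absorbed in s_1 | start in state i).
Boundary conditions: a_s_1 = 1, a_s_4 = 0.
For each transient state i, a_i = sum_j P(i->j) * a_j:
  a_s_2 = 1/10*a_s_1 + 3/10*a_s_2 + 0*a_s_3 + 3/5*a_s_4
  a_s_3 = 0*a_s_1 + 3/5*a_s_2 + 1/5*a_s_3 + 1/5*a_s_4

Substituting a_s_1 = 1 and a_s_4 = 0, rearrange to (I - Q) a = r where r[i] = P(i -> s_1):
  [7/10, 0] . (a_s_2, a_s_3) = 1/10
  [-3/5, 4/5] . (a_s_2, a_s_3) = 0

Solving yields:
  a_s_2 = 1/7
  a_s_3 = 3/28

Starting state is s_3, so the absorption probability is a_s_3 = 3/28.

Answer: 3/28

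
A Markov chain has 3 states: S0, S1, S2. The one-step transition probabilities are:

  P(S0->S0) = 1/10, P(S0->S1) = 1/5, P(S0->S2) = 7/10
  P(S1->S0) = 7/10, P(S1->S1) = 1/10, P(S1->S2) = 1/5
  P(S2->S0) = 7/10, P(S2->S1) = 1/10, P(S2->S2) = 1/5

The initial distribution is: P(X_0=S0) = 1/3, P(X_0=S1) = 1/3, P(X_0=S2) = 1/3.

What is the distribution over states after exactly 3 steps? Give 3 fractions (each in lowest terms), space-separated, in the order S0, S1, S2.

Answer: 23/50 7/50 2/5

Derivation:
Propagating the distribution step by step (d_{t+1} = d_t * P):
d_0 = (S0=1/3, S1=1/3, S2=1/3)
  d_1[S0] = 1/3*1/10 + 1/3*7/10 + 1/3*7/10 = 1/2
  d_1[S1] = 1/3*1/5 + 1/3*1/10 + 1/3*1/10 = 2/15
  d_1[S2] = 1/3*7/10 + 1/3*1/5 + 1/3*1/5 = 11/30
d_1 = (S0=1/2, S1=2/15, S2=11/30)
  d_2[S0] = 1/2*1/10 + 2/15*7/10 + 11/30*7/10 = 2/5
  d_2[S1] = 1/2*1/5 + 2/15*1/10 + 11/30*1/10 = 3/20
  d_2[S2] = 1/2*7/10 + 2/15*1/5 + 11/30*1/5 = 9/20
d_2 = (S0=2/5, S1=3/20, S2=9/20)
  d_3[S0] = 2/5*1/10 + 3/20*7/10 + 9/20*7/10 = 23/50
  d_3[S1] = 2/5*1/5 + 3/20*1/10 + 9/20*1/10 = 7/50
  d_3[S2] = 2/5*7/10 + 3/20*1/5 + 9/20*1/5 = 2/5
d_3 = (S0=23/50, S1=7/50, S2=2/5)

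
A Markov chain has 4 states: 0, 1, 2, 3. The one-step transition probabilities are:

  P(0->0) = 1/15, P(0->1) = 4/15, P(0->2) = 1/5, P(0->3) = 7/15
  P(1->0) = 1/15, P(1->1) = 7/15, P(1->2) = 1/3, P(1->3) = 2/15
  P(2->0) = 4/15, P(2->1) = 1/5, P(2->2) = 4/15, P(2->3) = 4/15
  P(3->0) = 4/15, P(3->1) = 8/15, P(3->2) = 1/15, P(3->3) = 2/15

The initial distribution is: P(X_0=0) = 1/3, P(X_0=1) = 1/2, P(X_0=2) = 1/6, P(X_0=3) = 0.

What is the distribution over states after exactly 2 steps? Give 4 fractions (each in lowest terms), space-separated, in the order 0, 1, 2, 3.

Propagating the distribution step by step (d_{t+1} = d_t * P):
d_0 = (0=1/3, 1=1/2, 2=1/6, 3=0)
  d_1[0] = 1/3*1/15 + 1/2*1/15 + 1/6*4/15 + 0*4/15 = 1/10
  d_1[1] = 1/3*4/15 + 1/2*7/15 + 1/6*1/5 + 0*8/15 = 16/45
  d_1[2] = 1/3*1/5 + 1/2*1/3 + 1/6*4/15 + 0*1/15 = 5/18
  d_1[3] = 1/3*7/15 + 1/2*2/15 + 1/6*4/15 + 0*2/15 = 4/15
d_1 = (0=1/10, 1=16/45, 2=5/18, 3=4/15)
  d_2[0] = 1/10*1/15 + 16/45*1/15 + 5/18*4/15 + 4/15*4/15 = 79/450
  d_2[1] = 1/10*4/15 + 16/45*7/15 + 5/18*1/5 + 4/15*8/15 = 527/1350
  d_2[2] = 1/10*1/5 + 16/45*1/3 + 5/18*4/15 + 4/15*1/15 = 311/1350
  d_2[3] = 1/10*7/15 + 16/45*2/15 + 5/18*4/15 + 4/15*2/15 = 11/54
d_2 = (0=79/450, 1=527/1350, 2=311/1350, 3=11/54)

Answer: 79/450 527/1350 311/1350 11/54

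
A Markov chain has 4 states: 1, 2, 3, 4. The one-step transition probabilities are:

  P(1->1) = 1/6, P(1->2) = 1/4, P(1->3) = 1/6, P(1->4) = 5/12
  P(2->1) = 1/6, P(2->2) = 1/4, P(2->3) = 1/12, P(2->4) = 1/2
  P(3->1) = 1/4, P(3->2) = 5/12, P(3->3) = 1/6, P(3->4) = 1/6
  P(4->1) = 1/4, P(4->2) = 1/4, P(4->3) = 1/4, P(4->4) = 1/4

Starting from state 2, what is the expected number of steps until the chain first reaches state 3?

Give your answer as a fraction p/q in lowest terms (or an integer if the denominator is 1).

Answer: 724/119

Derivation:
Let h_i = expected steps to first reach 3 from state i.
Boundary: h_3 = 0.
First-step equations for the other states:
  h_1 = 1 + 1/6*h_1 + 1/4*h_2 + 1/6*h_3 + 5/12*h_4
  h_2 = 1 + 1/6*h_1 + 1/4*h_2 + 1/12*h_3 + 1/2*h_4
  h_4 = 1 + 1/4*h_1 + 1/4*h_2 + 1/4*h_3 + 1/4*h_4

Substituting h_3 = 0 and rearranging gives the linear system (I - Q) h = 1:
  [5/6, -1/4, -5/12] . (h_1, h_2, h_4) = 1
  [-1/6, 3/4, -1/2] . (h_1, h_2, h_4) = 1
  [-1/4, -1/4, 3/4] . (h_1, h_2, h_4) = 1

Solving yields:
  h_1 = 96/17
  h_2 = 724/119
  h_4 = 624/119

Starting state is 2, so the expected hitting time is h_2 = 724/119.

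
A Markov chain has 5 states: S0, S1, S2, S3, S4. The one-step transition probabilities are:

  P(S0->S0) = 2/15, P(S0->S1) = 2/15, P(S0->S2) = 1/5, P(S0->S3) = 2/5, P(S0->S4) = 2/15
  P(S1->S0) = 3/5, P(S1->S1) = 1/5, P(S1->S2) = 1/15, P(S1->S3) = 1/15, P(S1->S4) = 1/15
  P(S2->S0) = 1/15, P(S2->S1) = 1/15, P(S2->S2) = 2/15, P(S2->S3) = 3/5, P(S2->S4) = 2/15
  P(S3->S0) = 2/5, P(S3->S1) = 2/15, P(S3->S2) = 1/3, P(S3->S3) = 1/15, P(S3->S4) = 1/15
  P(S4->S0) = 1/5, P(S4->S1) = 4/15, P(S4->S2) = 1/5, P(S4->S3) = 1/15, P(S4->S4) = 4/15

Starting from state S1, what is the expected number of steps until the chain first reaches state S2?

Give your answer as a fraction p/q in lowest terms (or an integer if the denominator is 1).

Let h_i = expected steps to first reach S2 from state i.
Boundary: h_S2 = 0.
First-step equations for the other states:
  h_S0 = 1 + 2/15*h_S0 + 2/15*h_S1 + 1/5*h_S2 + 2/5*h_S3 + 2/15*h_S4
  h_S1 = 1 + 3/5*h_S0 + 1/5*h_S1 + 1/15*h_S2 + 1/15*h_S3 + 1/15*h_S4
  h_S3 = 1 + 2/5*h_S0 + 2/15*h_S1 + 1/3*h_S2 + 1/15*h_S3 + 1/15*h_S4
  h_S4 = 1 + 1/5*h_S0 + 4/15*h_S1 + 1/5*h_S2 + 1/15*h_S3 + 4/15*h_S4

Substituting h_S2 = 0 and rearranging gives the linear system (I - Q) h = 1:
  [13/15, -2/15, -2/5, -2/15] . (h_S0, h_S1, h_S3, h_S4) = 1
  [-3/5, 4/5, -1/15, -1/15] . (h_S0, h_S1, h_S3, h_S4) = 1
  [-2/5, -2/15, 14/15, -1/15] . (h_S0, h_S1, h_S3, h_S4) = 1
  [-1/5, -4/15, -1/15, 11/15] . (h_S0, h_S1, h_S3, h_S4) = 1

Solving yields:
  h_S0 = 4500/941
  h_S1 = 10575/1882
  h_S3 = 4035/941
  h_S4 = 4800/941

Starting state is S1, so the expected hitting time is h_S1 = 10575/1882.

Answer: 10575/1882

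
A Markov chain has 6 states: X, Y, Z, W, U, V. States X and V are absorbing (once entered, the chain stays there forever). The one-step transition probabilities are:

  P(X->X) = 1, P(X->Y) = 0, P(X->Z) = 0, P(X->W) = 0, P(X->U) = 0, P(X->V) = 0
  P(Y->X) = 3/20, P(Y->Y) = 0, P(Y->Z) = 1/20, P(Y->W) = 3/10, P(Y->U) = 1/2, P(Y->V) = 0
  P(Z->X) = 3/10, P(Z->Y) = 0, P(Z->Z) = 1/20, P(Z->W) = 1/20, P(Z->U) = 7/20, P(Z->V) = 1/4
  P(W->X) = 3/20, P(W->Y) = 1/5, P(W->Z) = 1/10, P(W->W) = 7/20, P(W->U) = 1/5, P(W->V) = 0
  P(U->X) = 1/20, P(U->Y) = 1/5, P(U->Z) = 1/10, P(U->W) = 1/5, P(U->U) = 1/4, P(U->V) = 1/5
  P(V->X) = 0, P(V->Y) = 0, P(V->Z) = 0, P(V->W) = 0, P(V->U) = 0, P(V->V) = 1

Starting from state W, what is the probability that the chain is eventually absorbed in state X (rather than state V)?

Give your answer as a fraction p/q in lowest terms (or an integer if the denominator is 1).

Answer: 6458/10091

Derivation:
Let a_i = P(absorbed in X | start in state i).
Boundary conditions: a_X = 1, a_V = 0.
For each transient state i, a_i = sum_j P(i->j) * a_j:
  a_Y = 3/20*a_X + 0*a_Y + 1/20*a_Z + 3/10*a_W + 1/2*a_U + 0*a_V
  a_Z = 3/10*a_X + 0*a_Y + 1/20*a_Z + 1/20*a_W + 7/20*a_U + 1/4*a_V
  a_W = 3/20*a_X + 1/5*a_Y + 1/10*a_Z + 7/20*a_W + 1/5*a_U + 0*a_V
  a_U = 1/20*a_X + 1/5*a_Y + 1/10*a_Z + 1/5*a_W + 1/4*a_U + 1/5*a_V

Substituting a_X = 1 and a_V = 0, rearrange to (I - Q) a = r where r[i] = P(i -> X):
  [1, -1/20, -3/10, -1/2] . (a_Y, a_Z, a_W, a_U) = 3/20
  [0, 19/20, -1/20, -7/20] . (a_Y, a_Z, a_W, a_U) = 3/10
  [-1/5, -1/10, 13/20, -1/5] . (a_Y, a_Z, a_W, a_U) = 3/20
  [-1/5, -1/10, -1/5, 3/4] . (a_Y, a_Z, a_W, a_U) = 1/20

Solving yields:
  a_Y = 24289/40364
  a_Z = 5264/10091
  a_W = 6458/10091
  a_U = 4716/10091

Starting state is W, so the absorption probability is a_W = 6458/10091.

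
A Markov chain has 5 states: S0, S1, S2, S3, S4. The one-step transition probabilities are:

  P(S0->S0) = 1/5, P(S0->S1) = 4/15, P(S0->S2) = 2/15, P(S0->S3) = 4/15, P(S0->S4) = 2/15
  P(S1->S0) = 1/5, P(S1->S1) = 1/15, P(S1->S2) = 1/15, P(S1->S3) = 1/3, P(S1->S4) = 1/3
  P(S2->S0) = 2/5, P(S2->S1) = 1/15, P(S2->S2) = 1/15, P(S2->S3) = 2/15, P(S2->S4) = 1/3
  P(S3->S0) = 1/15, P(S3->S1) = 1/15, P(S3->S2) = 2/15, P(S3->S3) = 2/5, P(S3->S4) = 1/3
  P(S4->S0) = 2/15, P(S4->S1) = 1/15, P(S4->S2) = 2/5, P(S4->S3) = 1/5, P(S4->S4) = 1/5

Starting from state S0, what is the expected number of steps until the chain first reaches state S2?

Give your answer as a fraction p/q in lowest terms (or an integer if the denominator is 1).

Let h_i = expected steps to first reach S2 from state i.
Boundary: h_S2 = 0.
First-step equations for the other states:
  h_S0 = 1 + 1/5*h_S0 + 4/15*h_S1 + 2/15*h_S2 + 4/15*h_S3 + 2/15*h_S4
  h_S1 = 1 + 1/5*h_S0 + 1/15*h_S1 + 1/15*h_S2 + 1/3*h_S3 + 1/3*h_S4
  h_S3 = 1 + 1/15*h_S0 + 1/15*h_S1 + 2/15*h_S2 + 2/5*h_S3 + 1/3*h_S4
  h_S4 = 1 + 2/15*h_S0 + 1/15*h_S1 + 2/5*h_S2 + 1/5*h_S3 + 1/5*h_S4

Substituting h_S2 = 0 and rearranging gives the linear system (I - Q) h = 1:
  [4/5, -4/15, -4/15, -2/15] . (h_S0, h_S1, h_S3, h_S4) = 1
  [-1/5, 14/15, -1/3, -1/3] . (h_S0, h_S1, h_S3, h_S4) = 1
  [-1/15, -1/15, 3/5, -1/3] . (h_S0, h_S1, h_S3, h_S4) = 1
  [-2/15, -1/15, -1/5, 4/5] . (h_S0, h_S1, h_S3, h_S4) = 1

Solving yields:
  h_S0 = 52335/9802
  h_S1 = 26295/4901
  h_S3 = 24435/4901
  h_S4 = 37575/9802

Starting state is S0, so the expected hitting time is h_S0 = 52335/9802.

Answer: 52335/9802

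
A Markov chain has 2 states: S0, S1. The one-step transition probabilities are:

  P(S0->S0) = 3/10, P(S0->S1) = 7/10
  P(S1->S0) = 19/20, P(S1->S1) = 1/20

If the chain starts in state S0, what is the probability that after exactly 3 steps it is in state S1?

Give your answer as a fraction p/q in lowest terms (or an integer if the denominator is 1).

Computing P^3 by repeated multiplication:
P^1 =
  S0: [3/10, 7/10]
  S1: [19/20, 1/20]
P^2 =
  S0: [151/200, 49/200]
  S1: [133/400, 267/400]
P^3 =
  S0: [1837/4000, 2163/4000]
  S1: [5871/8000, 2129/8000]

(P^3)[S0 -> S1] = 2163/4000

Answer: 2163/4000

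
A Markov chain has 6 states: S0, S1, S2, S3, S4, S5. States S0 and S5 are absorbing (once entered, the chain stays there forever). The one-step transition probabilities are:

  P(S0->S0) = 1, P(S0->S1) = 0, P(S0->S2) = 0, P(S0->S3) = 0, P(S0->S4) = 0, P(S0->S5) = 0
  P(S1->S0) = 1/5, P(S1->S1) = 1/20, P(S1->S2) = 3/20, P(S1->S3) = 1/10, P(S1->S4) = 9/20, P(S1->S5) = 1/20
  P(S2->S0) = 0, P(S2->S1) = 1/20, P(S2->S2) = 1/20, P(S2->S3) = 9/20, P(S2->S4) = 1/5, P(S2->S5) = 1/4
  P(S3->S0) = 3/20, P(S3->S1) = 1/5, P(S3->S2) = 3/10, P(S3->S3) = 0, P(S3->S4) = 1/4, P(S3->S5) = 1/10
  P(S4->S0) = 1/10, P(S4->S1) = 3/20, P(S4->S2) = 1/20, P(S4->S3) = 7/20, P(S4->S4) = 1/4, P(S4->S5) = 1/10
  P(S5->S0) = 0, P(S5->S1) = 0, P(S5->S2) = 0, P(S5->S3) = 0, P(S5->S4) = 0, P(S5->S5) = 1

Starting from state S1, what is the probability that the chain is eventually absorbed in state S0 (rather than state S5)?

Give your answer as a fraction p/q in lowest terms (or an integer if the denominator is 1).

Let a_i = P(absorbed in S0 | start in state i).
Boundary conditions: a_S0 = 1, a_S5 = 0.
For each transient state i, a_i = sum_j P(i->j) * a_j:
  a_S1 = 1/5*a_S0 + 1/20*a_S1 + 3/20*a_S2 + 1/10*a_S3 + 9/20*a_S4 + 1/20*a_S5
  a_S2 = 0*a_S0 + 1/20*a_S1 + 1/20*a_S2 + 9/20*a_S3 + 1/5*a_S4 + 1/4*a_S5
  a_S3 = 3/20*a_S0 + 1/5*a_S1 + 3/10*a_S2 + 0*a_S3 + 1/4*a_S4 + 1/10*a_S5
  a_S4 = 1/10*a_S0 + 3/20*a_S1 + 1/20*a_S2 + 7/20*a_S3 + 1/4*a_S4 + 1/10*a_S5

Substituting a_S0 = 1 and a_S5 = 0, rearrange to (I - Q) a = r where r[i] = P(i -> S0):
  [19/20, -3/20, -1/10, -9/20] . (a_S1, a_S2, a_S3, a_S4) = 1/5
  [-1/20, 19/20, -9/20, -1/5] . (a_S1, a_S2, a_S3, a_S4) = 0
  [-1/5, -3/10, 1, -1/4] . (a_S1, a_S2, a_S3, a_S4) = 3/20
  [-3/20, -1/20, -7/20, 3/4] . (a_S1, a_S2, a_S3, a_S4) = 1/10

Solving yields:
  a_S1 = 29809/53208
  a_S2 = 19795/53208
  a_S3 = 3322/6651
  a_S4 = 4463/8868

Starting state is S1, so the absorption probability is a_S1 = 29809/53208.

Answer: 29809/53208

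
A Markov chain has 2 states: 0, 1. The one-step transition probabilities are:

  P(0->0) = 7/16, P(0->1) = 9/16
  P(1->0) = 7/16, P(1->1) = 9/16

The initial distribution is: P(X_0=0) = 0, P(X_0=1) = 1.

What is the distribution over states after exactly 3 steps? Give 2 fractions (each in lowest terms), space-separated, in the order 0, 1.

Answer: 7/16 9/16

Derivation:
Propagating the distribution step by step (d_{t+1} = d_t * P):
d_0 = (0=0, 1=1)
  d_1[0] = 0*7/16 + 1*7/16 = 7/16
  d_1[1] = 0*9/16 + 1*9/16 = 9/16
d_1 = (0=7/16, 1=9/16)
  d_2[0] = 7/16*7/16 + 9/16*7/16 = 7/16
  d_2[1] = 7/16*9/16 + 9/16*9/16 = 9/16
d_2 = (0=7/16, 1=9/16)
  d_3[0] = 7/16*7/16 + 9/16*7/16 = 7/16
  d_3[1] = 7/16*9/16 + 9/16*9/16 = 9/16
d_3 = (0=7/16, 1=9/16)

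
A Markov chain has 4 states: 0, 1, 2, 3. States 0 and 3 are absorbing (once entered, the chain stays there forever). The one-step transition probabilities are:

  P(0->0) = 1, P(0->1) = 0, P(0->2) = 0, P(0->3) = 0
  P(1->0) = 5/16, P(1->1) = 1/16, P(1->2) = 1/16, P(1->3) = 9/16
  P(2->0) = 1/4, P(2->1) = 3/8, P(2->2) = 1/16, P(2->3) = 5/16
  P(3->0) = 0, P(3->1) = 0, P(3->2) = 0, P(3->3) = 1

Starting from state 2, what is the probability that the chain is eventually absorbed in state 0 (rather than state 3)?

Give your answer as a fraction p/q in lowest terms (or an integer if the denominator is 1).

Let a_i = P(absorbed in 0 | start in state i).
Boundary conditions: a_0 = 1, a_3 = 0.
For each transient state i, a_i = sum_j P(i->j) * a_j:
  a_1 = 5/16*a_0 + 1/16*a_1 + 1/16*a_2 + 9/16*a_3
  a_2 = 1/4*a_0 + 3/8*a_1 + 1/16*a_2 + 5/16*a_3

Substituting a_0 = 1 and a_3 = 0, rearrange to (I - Q) a = r where r[i] = P(i -> 0):
  [15/16, -1/16] . (a_1, a_2) = 5/16
  [-3/8, 15/16] . (a_1, a_2) = 1/4

Solving yields:
  a_1 = 79/219
  a_2 = 30/73

Starting state is 2, so the absorption probability is a_2 = 30/73.

Answer: 30/73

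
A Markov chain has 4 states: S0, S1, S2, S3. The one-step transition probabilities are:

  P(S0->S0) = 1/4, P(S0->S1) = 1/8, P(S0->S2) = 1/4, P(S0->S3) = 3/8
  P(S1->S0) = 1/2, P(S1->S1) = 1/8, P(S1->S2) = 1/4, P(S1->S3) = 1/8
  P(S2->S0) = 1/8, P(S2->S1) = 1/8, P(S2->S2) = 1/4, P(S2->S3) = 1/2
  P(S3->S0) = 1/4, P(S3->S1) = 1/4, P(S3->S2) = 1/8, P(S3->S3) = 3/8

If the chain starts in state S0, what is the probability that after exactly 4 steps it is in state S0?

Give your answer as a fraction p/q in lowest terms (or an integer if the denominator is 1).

Answer: 137/512

Derivation:
Computing P^4 by repeated multiplication:
P^1 =
  S0: [1/4, 1/8, 1/4, 3/8]
  S1: [1/2, 1/8, 1/4, 1/8]
  S2: [1/8, 1/8, 1/4, 1/2]
  S3: [1/4, 1/4, 1/8, 3/8]
P^2 =
  S0: [1/4, 11/64, 13/64, 3/8]
  S1: [1/4, 9/64, 15/64, 3/8]
  S2: [1/4, 3/16, 3/16, 3/8]
  S3: [19/64, 11/64, 13/64, 21/64]
P^3 =
  S0: [137/512, 11/64, 13/64, 183/512]
  S1: [131/512, 11/64, 13/64, 189/512]
  S2: [35/128, 11/64, 13/64, 45/128]
  S3: [137/512, 85/512, 107/512, 183/512]
P^4 =
  S0: [137/512, 695/4096, 841/4096, 183/512]
  S1: [137/512, 701/4096, 835/4096, 183/512]
  S2: [137/512, 173/1024, 211/1024, 183/512]
  S3: [1087/4096, 695/4096, 841/4096, 1473/4096]

(P^4)[S0 -> S0] = 137/512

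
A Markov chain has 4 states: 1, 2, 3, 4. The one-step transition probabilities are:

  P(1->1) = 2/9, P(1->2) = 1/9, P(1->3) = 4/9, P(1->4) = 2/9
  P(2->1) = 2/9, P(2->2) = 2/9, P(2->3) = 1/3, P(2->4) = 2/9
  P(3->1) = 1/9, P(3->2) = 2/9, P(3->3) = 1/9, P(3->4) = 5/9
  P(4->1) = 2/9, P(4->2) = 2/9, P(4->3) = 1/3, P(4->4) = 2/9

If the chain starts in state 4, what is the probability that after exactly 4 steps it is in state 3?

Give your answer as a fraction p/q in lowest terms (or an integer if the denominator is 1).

Computing P^4 by repeated multiplication:
P^1 =
  1: [2/9, 1/9, 4/9, 2/9]
  2: [2/9, 2/9, 1/3, 2/9]
  3: [1/9, 2/9, 1/9, 5/9]
  4: [2/9, 2/9, 1/3, 2/9]
P^2 =
  1: [14/81, 16/81, 7/27, 10/27]
  2: [5/27, 16/81, 23/81, 1/3]
  3: [17/81, 17/81, 26/81, 7/27]
  4: [5/27, 16/81, 23/81, 1/3]
P^3 =
  1: [47/243, 148/729, 215/729, 25/81]
  2: [139/729, 49/243, 212/729, 77/243]
  3: [136/729, 145/729, 208/729, 80/243]
  4: [139/729, 49/243, 212/729, 77/243]
P^4 =
  1: [1243/6561, 439/2187, 1898/6561, 701/2187]
  2: [1246/6561, 1319/6561, 634/2187, 698/2187]
  3: [1250/6561, 1322/6561, 1907/6561, 694/2187]
  4: [1246/6561, 1319/6561, 634/2187, 698/2187]

(P^4)[4 -> 3] = 634/2187

Answer: 634/2187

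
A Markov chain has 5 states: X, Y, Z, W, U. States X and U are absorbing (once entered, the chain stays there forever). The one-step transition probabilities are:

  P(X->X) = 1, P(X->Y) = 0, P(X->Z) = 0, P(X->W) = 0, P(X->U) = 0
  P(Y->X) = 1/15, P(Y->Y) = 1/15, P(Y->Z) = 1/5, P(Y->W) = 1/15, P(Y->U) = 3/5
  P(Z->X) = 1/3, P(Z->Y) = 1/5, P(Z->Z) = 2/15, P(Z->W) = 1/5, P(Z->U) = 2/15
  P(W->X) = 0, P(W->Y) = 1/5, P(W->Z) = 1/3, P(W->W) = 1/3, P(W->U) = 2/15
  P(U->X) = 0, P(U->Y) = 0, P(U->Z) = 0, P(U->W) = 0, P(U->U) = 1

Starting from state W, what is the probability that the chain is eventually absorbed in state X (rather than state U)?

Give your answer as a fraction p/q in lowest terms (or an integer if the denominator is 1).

Let a_i = P(absorbed in X | start in state i).
Boundary conditions: a_X = 1, a_U = 0.
For each transient state i, a_i = sum_j P(i->j) * a_j:
  a_Y = 1/15*a_X + 1/15*a_Y + 1/5*a_Z + 1/15*a_W + 3/5*a_U
  a_Z = 1/3*a_X + 1/5*a_Y + 2/15*a_Z + 1/5*a_W + 2/15*a_U
  a_W = 0*a_X + 1/5*a_Y + 1/3*a_Z + 1/3*a_W + 2/15*a_U

Substituting a_X = 1 and a_U = 0, rearrange to (I - Q) a = r where r[i] = P(i -> X):
  [14/15, -1/5, -1/15] . (a_Y, a_Z, a_W) = 1/15
  [-1/5, 13/15, -1/5] . (a_Y, a_Z, a_W) = 1/3
  [-1/5, -1/3, 2/3] . (a_Y, a_Z, a_W) = 0

Solving yields:
  a_Y = 290/1439
  a_Z = 724/1439
  a_W = 449/1439

Starting state is W, so the absorption probability is a_W = 449/1439.

Answer: 449/1439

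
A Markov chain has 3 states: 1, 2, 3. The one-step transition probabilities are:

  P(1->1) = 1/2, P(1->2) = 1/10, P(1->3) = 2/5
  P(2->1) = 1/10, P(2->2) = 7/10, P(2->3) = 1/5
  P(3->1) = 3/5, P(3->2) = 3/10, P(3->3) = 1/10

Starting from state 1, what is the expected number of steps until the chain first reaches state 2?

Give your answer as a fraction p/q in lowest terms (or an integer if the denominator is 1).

Let h_i = expected steps to first reach 2 from state i.
Boundary: h_2 = 0.
First-step equations for the other states:
  h_1 = 1 + 1/2*h_1 + 1/10*h_2 + 2/5*h_3
  h_3 = 1 + 3/5*h_1 + 3/10*h_2 + 1/10*h_3

Substituting h_2 = 0 and rearranging gives the linear system (I - Q) h = 1:
  [1/2, -2/5] . (h_1, h_3) = 1
  [-3/5, 9/10] . (h_1, h_3) = 1

Solving yields:
  h_1 = 130/21
  h_3 = 110/21

Starting state is 1, so the expected hitting time is h_1 = 130/21.

Answer: 130/21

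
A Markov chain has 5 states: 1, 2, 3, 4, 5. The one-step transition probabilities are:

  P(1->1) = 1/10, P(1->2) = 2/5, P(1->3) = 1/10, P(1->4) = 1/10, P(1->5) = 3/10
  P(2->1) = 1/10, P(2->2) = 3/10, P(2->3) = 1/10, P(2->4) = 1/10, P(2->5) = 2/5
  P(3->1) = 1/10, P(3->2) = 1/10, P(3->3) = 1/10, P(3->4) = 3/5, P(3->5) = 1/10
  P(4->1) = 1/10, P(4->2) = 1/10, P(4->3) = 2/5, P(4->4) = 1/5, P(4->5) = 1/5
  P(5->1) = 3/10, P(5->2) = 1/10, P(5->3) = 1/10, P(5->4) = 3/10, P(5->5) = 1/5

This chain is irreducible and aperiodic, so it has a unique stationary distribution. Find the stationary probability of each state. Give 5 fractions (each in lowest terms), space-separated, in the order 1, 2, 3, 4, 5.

Answer: 713/4865 1751/9730 869/4865 255/973 453/1946

Derivation:
The stationary distribution satisfies pi = pi * P, i.e.:
  pi_1 = 1/10*pi_1 + 1/10*pi_2 + 1/10*pi_3 + 1/10*pi_4 + 3/10*pi_5
  pi_2 = 2/5*pi_1 + 3/10*pi_2 + 1/10*pi_3 + 1/10*pi_4 + 1/10*pi_5
  pi_3 = 1/10*pi_1 + 1/10*pi_2 + 1/10*pi_3 + 2/5*pi_4 + 1/10*pi_5
  pi_4 = 1/10*pi_1 + 1/10*pi_2 + 3/5*pi_3 + 1/5*pi_4 + 3/10*pi_5
  pi_5 = 3/10*pi_1 + 2/5*pi_2 + 1/10*pi_3 + 1/5*pi_4 + 1/5*pi_5
with normalization: pi_1 + pi_2 + pi_3 + pi_4 + pi_5 = 1.

Using the first 4 balance equations plus normalization, the linear system A*pi = b is:
  [-9/10, 1/10, 1/10, 1/10, 3/10] . pi = 0
  [2/5, -7/10, 1/10, 1/10, 1/10] . pi = 0
  [1/10, 1/10, -9/10, 2/5, 1/10] . pi = 0
  [1/10, 1/10, 3/5, -4/5, 3/10] . pi = 0
  [1, 1, 1, 1, 1] . pi = 1

Solving yields:
  pi_1 = 713/4865
  pi_2 = 1751/9730
  pi_3 = 869/4865
  pi_4 = 255/973
  pi_5 = 453/1946

Verification (pi * P):
  713/4865*1/10 + 1751/9730*1/10 + 869/4865*1/10 + 255/973*1/10 + 453/1946*3/10 = 713/4865 = pi_1  (ok)
  713/4865*2/5 + 1751/9730*3/10 + 869/4865*1/10 + 255/973*1/10 + 453/1946*1/10 = 1751/9730 = pi_2  (ok)
  713/4865*1/10 + 1751/9730*1/10 + 869/4865*1/10 + 255/973*2/5 + 453/1946*1/10 = 869/4865 = pi_3  (ok)
  713/4865*1/10 + 1751/9730*1/10 + 869/4865*3/5 + 255/973*1/5 + 453/1946*3/10 = 255/973 = pi_4  (ok)
  713/4865*3/10 + 1751/9730*2/5 + 869/4865*1/10 + 255/973*1/5 + 453/1946*1/5 = 453/1946 = pi_5  (ok)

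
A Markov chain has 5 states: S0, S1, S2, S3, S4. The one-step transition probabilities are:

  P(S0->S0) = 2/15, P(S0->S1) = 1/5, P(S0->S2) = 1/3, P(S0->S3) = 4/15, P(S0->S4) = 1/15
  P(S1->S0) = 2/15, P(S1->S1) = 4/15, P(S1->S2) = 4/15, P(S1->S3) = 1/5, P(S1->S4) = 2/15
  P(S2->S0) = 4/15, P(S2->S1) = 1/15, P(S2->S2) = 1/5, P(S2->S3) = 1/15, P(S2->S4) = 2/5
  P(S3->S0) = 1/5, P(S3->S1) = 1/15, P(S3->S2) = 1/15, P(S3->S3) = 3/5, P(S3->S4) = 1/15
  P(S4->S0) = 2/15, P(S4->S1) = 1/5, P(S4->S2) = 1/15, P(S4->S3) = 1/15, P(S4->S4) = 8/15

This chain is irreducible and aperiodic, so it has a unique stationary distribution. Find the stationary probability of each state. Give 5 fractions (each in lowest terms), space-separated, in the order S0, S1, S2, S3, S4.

The stationary distribution satisfies pi = pi * P, i.e.:
  pi_S0 = 2/15*pi_S0 + 2/15*pi_S1 + 4/15*pi_S2 + 1/5*pi_S3 + 2/15*pi_S4
  pi_S1 = 1/5*pi_S0 + 4/15*pi_S1 + 1/15*pi_S2 + 1/15*pi_S3 + 1/5*pi_S4
  pi_S2 = 1/3*pi_S0 + 4/15*pi_S1 + 1/5*pi_S2 + 1/15*pi_S3 + 1/15*pi_S4
  pi_S3 = 4/15*pi_S0 + 1/5*pi_S1 + 1/15*pi_S2 + 3/5*pi_S3 + 1/15*pi_S4
  pi_S4 = 1/15*pi_S0 + 2/15*pi_S1 + 2/5*pi_S2 + 1/15*pi_S3 + 8/15*pi_S4
with normalization: pi_S0 + pi_S1 + pi_S2 + pi_S3 + pi_S4 = 1.

Using the first 4 balance equations plus normalization, the linear system A*pi = b is:
  [-13/15, 2/15, 4/15, 1/5, 2/15] . pi = 0
  [1/5, -11/15, 1/15, 1/15, 1/5] . pi = 0
  [1/3, 4/15, -4/5, 1/15, 1/15] . pi = 0
  [4/15, 1/5, 1/15, -2/5, 1/15] . pi = 0
  [1, 1, 1, 1, 1] . pi = 1

Solving yields:
  pi_S0 = 829/4798
  pi_S1 = 368/2399
  pi_S2 = 397/2399
  pi_S3 = 1251/4798
  pi_S4 = 594/2399

Verification (pi * P):
  829/4798*2/15 + 368/2399*2/15 + 397/2399*4/15 + 1251/4798*1/5 + 594/2399*2/15 = 829/4798 = pi_S0  (ok)
  829/4798*1/5 + 368/2399*4/15 + 397/2399*1/15 + 1251/4798*1/15 + 594/2399*1/5 = 368/2399 = pi_S1  (ok)
  829/4798*1/3 + 368/2399*4/15 + 397/2399*1/5 + 1251/4798*1/15 + 594/2399*1/15 = 397/2399 = pi_S2  (ok)
  829/4798*4/15 + 368/2399*1/5 + 397/2399*1/15 + 1251/4798*3/5 + 594/2399*1/15 = 1251/4798 = pi_S3  (ok)
  829/4798*1/15 + 368/2399*2/15 + 397/2399*2/5 + 1251/4798*1/15 + 594/2399*8/15 = 594/2399 = pi_S4  (ok)

Answer: 829/4798 368/2399 397/2399 1251/4798 594/2399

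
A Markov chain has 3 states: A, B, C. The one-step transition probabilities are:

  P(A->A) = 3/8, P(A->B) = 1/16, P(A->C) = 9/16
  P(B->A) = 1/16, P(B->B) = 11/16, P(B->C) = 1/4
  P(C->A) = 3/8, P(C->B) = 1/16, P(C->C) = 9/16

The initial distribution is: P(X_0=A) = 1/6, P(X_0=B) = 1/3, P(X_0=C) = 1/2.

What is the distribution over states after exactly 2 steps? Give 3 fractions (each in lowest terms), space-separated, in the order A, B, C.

Answer: 223/768 89/384 367/768

Derivation:
Propagating the distribution step by step (d_{t+1} = d_t * P):
d_0 = (A=1/6, B=1/3, C=1/2)
  d_1[A] = 1/6*3/8 + 1/3*1/16 + 1/2*3/8 = 13/48
  d_1[B] = 1/6*1/16 + 1/3*11/16 + 1/2*1/16 = 13/48
  d_1[C] = 1/6*9/16 + 1/3*1/4 + 1/2*9/16 = 11/24
d_1 = (A=13/48, B=13/48, C=11/24)
  d_2[A] = 13/48*3/8 + 13/48*1/16 + 11/24*3/8 = 223/768
  d_2[B] = 13/48*1/16 + 13/48*11/16 + 11/24*1/16 = 89/384
  d_2[C] = 13/48*9/16 + 13/48*1/4 + 11/24*9/16 = 367/768
d_2 = (A=223/768, B=89/384, C=367/768)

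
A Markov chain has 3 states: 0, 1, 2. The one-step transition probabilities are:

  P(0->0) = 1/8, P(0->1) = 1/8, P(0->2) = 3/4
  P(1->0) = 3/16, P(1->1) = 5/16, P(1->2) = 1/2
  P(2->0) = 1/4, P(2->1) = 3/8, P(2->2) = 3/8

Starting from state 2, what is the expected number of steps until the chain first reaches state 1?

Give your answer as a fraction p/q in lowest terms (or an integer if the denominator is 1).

Let h_i = expected steps to first reach 1 from state i.
Boundary: h_1 = 0.
First-step equations for the other states:
  h_0 = 1 + 1/8*h_0 + 1/8*h_1 + 3/4*h_2
  h_2 = 1 + 1/4*h_0 + 3/8*h_1 + 3/8*h_2

Substituting h_1 = 0 and rearranging gives the linear system (I - Q) h = 1:
  [7/8, -3/4] . (h_0, h_2) = 1
  [-1/4, 5/8] . (h_0, h_2) = 1

Solving yields:
  h_0 = 88/23
  h_2 = 72/23

Starting state is 2, so the expected hitting time is h_2 = 72/23.

Answer: 72/23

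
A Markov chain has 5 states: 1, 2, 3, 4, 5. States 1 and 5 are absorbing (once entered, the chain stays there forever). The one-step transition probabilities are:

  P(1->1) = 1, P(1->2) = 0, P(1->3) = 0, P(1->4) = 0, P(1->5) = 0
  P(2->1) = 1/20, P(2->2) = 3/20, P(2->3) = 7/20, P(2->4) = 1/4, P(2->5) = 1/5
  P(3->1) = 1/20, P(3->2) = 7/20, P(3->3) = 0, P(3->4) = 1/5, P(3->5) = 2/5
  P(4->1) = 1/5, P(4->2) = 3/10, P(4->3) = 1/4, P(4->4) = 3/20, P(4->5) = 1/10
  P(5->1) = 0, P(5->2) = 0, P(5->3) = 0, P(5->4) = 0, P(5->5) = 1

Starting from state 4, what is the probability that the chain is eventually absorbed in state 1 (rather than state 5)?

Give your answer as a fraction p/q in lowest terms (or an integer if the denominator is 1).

Answer: 723/1832

Derivation:
Let a_i = P(absorbed in 1 | start in state i).
Boundary conditions: a_1 = 1, a_5 = 0.
For each transient state i, a_i = sum_j P(i->j) * a_j:
  a_2 = 1/20*a_1 + 3/20*a_2 + 7/20*a_3 + 1/4*a_4 + 1/5*a_5
  a_3 = 1/20*a_1 + 7/20*a_2 + 0*a_3 + 1/5*a_4 + 2/5*a_5
  a_4 = 1/5*a_1 + 3/10*a_2 + 1/4*a_3 + 3/20*a_4 + 1/10*a_5

Substituting a_1 = 1 and a_5 = 0, rearrange to (I - Q) a = r where r[i] = P(i -> 1):
  [17/20, -7/20, -1/4] . (a_2, a_3, a_4) = 1/20
  [-7/20, 1, -1/5] . (a_2, a_3, a_4) = 1/20
  [-3/10, -1/4, 17/20] . (a_2, a_3, a_4) = 1/5

Solving yields:
  a_2 = 61/229
  a_3 = 407/1832
  a_4 = 723/1832

Starting state is 4, so the absorption probability is a_4 = 723/1832.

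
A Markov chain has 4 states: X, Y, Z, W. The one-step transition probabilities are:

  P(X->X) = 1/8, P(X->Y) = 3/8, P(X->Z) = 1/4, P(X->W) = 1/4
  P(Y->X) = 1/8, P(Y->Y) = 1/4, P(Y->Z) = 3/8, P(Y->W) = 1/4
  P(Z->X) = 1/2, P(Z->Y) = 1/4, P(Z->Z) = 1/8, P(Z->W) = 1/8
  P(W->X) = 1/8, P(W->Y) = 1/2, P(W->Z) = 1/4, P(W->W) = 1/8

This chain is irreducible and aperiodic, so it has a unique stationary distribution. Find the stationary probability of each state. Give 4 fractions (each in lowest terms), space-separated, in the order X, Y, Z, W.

Answer: 164/739 241/739 191/739 143/739

Derivation:
The stationary distribution satisfies pi = pi * P, i.e.:
  pi_X = 1/8*pi_X + 1/8*pi_Y + 1/2*pi_Z + 1/8*pi_W
  pi_Y = 3/8*pi_X + 1/4*pi_Y + 1/4*pi_Z + 1/2*pi_W
  pi_Z = 1/4*pi_X + 3/8*pi_Y + 1/8*pi_Z + 1/4*pi_W
  pi_W = 1/4*pi_X + 1/4*pi_Y + 1/8*pi_Z + 1/8*pi_W
with normalization: pi_X + pi_Y + pi_Z + pi_W = 1.

Using the first 3 balance equations plus normalization, the linear system A*pi = b is:
  [-7/8, 1/8, 1/2, 1/8] . pi = 0
  [3/8, -3/4, 1/4, 1/2] . pi = 0
  [1/4, 3/8, -7/8, 1/4] . pi = 0
  [1, 1, 1, 1] . pi = 1

Solving yields:
  pi_X = 164/739
  pi_Y = 241/739
  pi_Z = 191/739
  pi_W = 143/739

Verification (pi * P):
  164/739*1/8 + 241/739*1/8 + 191/739*1/2 + 143/739*1/8 = 164/739 = pi_X  (ok)
  164/739*3/8 + 241/739*1/4 + 191/739*1/4 + 143/739*1/2 = 241/739 = pi_Y  (ok)
  164/739*1/4 + 241/739*3/8 + 191/739*1/8 + 143/739*1/4 = 191/739 = pi_Z  (ok)
  164/739*1/4 + 241/739*1/4 + 191/739*1/8 + 143/739*1/8 = 143/739 = pi_W  (ok)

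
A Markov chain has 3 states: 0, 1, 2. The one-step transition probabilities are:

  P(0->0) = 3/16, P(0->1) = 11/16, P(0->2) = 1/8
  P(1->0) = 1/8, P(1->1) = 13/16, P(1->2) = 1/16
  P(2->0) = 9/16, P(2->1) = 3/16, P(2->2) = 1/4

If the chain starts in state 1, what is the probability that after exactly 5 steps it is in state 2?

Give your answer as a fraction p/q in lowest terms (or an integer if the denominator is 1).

Computing P^5 by repeated multiplication:
P^1 =
  0: [3/16, 11/16, 1/8]
  1: [1/8, 13/16, 1/16]
  2: [9/16, 3/16, 1/4]
P^2 =
  0: [49/256, 91/128, 25/256]
  1: [41/256, 97/128, 21/256]
  2: [69/256, 75/128, 37/256]
P^3 =
  0: [23/128, 745/1024, 95/1024]
  1: [175/1024, 759/1024, 45/512]
  2: [105/512, 705/1024, 109/1024]
P^4 =
  0: [2897/16384, 5997/8192, 1493/16384]
  1: [2853/16384, 6031/8192, 1469/16384]
  2: [3021/16384, 5901/8192, 1561/16384]
P^5 =
  0: [11529/65536, 48067/65536, 1485/16384]
  1: [2869/16384, 48149/65536, 5911/65536]
  2: [11679/65536, 47835/65536, 3011/32768]

(P^5)[1 -> 2] = 5911/65536

Answer: 5911/65536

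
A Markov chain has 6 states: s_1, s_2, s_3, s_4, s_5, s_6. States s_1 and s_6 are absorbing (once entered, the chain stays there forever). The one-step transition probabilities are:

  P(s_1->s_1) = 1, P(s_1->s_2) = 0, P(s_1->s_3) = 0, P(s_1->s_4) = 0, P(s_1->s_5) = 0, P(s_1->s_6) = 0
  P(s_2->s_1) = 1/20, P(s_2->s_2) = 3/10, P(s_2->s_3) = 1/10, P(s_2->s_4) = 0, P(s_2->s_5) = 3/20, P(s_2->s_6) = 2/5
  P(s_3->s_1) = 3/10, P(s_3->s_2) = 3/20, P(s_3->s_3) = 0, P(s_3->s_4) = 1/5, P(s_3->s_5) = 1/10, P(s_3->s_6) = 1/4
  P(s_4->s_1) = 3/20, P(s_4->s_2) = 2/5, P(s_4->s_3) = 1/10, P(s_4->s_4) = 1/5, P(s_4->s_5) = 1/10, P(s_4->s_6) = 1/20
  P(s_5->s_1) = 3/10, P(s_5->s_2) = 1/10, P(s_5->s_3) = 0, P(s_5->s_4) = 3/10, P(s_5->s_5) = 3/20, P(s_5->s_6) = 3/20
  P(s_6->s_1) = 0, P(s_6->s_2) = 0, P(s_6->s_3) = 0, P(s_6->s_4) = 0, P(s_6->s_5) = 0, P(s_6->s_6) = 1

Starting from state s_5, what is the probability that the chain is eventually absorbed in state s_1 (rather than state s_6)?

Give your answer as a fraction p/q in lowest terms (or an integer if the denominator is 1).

Answer: 2818/5225

Derivation:
Let a_i = P(absorbed in s_1 | start in state i).
Boundary conditions: a_s_1 = 1, a_s_6 = 0.
For each transient state i, a_i = sum_j P(i->j) * a_j:
  a_s_2 = 1/20*a_s_1 + 3/10*a_s_2 + 1/10*a_s_3 + 0*a_s_4 + 3/20*a_s_5 + 2/5*a_s_6
  a_s_3 = 3/10*a_s_1 + 3/20*a_s_2 + 0*a_s_3 + 1/5*a_s_4 + 1/10*a_s_5 + 1/4*a_s_6
  a_s_4 = 3/20*a_s_1 + 2/5*a_s_2 + 1/10*a_s_3 + 1/5*a_s_4 + 1/10*a_s_5 + 1/20*a_s_6
  a_s_5 = 3/10*a_s_1 + 1/10*a_s_2 + 0*a_s_3 + 3/10*a_s_4 + 3/20*a_s_5 + 3/20*a_s_6

Substituting a_s_1 = 1 and a_s_6 = 0, rearrange to (I - Q) a = r where r[i] = P(i -> s_1):
  [7/10, -1/10, 0, -3/20] . (a_s_2, a_s_3, a_s_4, a_s_5) = 1/20
  [-3/20, 1, -1/5, -1/10] . (a_s_2, a_s_3, a_s_4, a_s_5) = 3/10
  [-2/5, -1/10, 4/5, -1/10] . (a_s_2, a_s_3, a_s_4, a_s_5) = 3/20
  [-1/10, 0, -3/10, 17/20] . (a_s_2, a_s_3, a_s_4, a_s_5) = 3/10

Solving yields:
  a_s_2 = 1336/5225
  a_s_3 = 201/418
  a_s_4 = 2314/5225
  a_s_5 = 2818/5225

Starting state is s_5, so the absorption probability is a_s_5 = 2818/5225.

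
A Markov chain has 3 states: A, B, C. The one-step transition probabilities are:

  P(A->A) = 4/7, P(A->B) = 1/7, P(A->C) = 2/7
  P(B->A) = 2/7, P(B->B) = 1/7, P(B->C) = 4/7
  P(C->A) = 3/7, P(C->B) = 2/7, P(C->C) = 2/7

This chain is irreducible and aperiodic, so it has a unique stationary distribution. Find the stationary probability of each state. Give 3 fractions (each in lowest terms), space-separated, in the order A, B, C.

Answer: 22/47 9/47 16/47

Derivation:
The stationary distribution satisfies pi = pi * P, i.e.:
  pi_A = 4/7*pi_A + 2/7*pi_B + 3/7*pi_C
  pi_B = 1/7*pi_A + 1/7*pi_B + 2/7*pi_C
  pi_C = 2/7*pi_A + 4/7*pi_B + 2/7*pi_C
with normalization: pi_A + pi_B + pi_C = 1.

Using the first 2 balance equations plus normalization, the linear system A*pi = b is:
  [-3/7, 2/7, 3/7] . pi = 0
  [1/7, -6/7, 2/7] . pi = 0
  [1, 1, 1] . pi = 1

Solving yields:
  pi_A = 22/47
  pi_B = 9/47
  pi_C = 16/47

Verification (pi * P):
  22/47*4/7 + 9/47*2/7 + 16/47*3/7 = 22/47 = pi_A  (ok)
  22/47*1/7 + 9/47*1/7 + 16/47*2/7 = 9/47 = pi_B  (ok)
  22/47*2/7 + 9/47*4/7 + 16/47*2/7 = 16/47 = pi_C  (ok)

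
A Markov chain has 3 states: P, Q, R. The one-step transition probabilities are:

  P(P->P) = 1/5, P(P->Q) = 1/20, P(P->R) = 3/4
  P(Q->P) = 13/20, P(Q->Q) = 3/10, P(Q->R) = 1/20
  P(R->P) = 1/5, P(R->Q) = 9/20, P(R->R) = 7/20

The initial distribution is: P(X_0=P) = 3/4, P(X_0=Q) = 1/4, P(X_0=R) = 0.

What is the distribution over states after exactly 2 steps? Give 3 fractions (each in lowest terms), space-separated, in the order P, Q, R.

Propagating the distribution step by step (d_{t+1} = d_t * P):
d_0 = (P=3/4, Q=1/4, R=0)
  d_1[P] = 3/4*1/5 + 1/4*13/20 + 0*1/5 = 5/16
  d_1[Q] = 3/4*1/20 + 1/4*3/10 + 0*9/20 = 9/80
  d_1[R] = 3/4*3/4 + 1/4*1/20 + 0*7/20 = 23/40
d_1 = (P=5/16, Q=9/80, R=23/40)
  d_2[P] = 5/16*1/5 + 9/80*13/20 + 23/40*1/5 = 401/1600
  d_2[Q] = 5/16*1/20 + 9/80*3/10 + 23/40*9/20 = 493/1600
  d_2[R] = 5/16*3/4 + 9/80*1/20 + 23/40*7/20 = 353/800
d_2 = (P=401/1600, Q=493/1600, R=353/800)

Answer: 401/1600 493/1600 353/800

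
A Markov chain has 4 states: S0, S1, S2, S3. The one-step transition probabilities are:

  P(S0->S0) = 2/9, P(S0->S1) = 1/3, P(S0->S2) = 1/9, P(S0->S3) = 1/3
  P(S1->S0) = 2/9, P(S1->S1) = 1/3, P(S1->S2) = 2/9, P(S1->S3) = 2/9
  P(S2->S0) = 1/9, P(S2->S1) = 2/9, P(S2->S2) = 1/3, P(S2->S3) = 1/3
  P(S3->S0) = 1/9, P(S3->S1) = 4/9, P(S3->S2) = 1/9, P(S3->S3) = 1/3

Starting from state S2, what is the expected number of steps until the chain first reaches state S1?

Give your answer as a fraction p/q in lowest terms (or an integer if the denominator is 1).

Let h_i = expected steps to first reach S1 from state i.
Boundary: h_S1 = 0.
First-step equations for the other states:
  h_S0 = 1 + 2/9*h_S0 + 1/3*h_S1 + 1/9*h_S2 + 1/3*h_S3
  h_S2 = 1 + 1/9*h_S0 + 2/9*h_S1 + 1/3*h_S2 + 1/3*h_S3
  h_S3 = 1 + 1/9*h_S0 + 4/9*h_S1 + 1/9*h_S2 + 1/3*h_S3

Substituting h_S1 = 0 and rearranging gives the linear system (I - Q) h = 1:
  [7/9, -1/9, -1/3] . (h_S0, h_S2, h_S3) = 1
  [-1/9, 2/3, -1/3] . (h_S0, h_S2, h_S3) = 1
  [-1/9, -1/9, 2/3] . (h_S0, h_S2, h_S3) = 1

Solving yields:
  h_S0 = 189/67
  h_S2 = 216/67
  h_S3 = 168/67

Starting state is S2, so the expected hitting time is h_S2 = 216/67.

Answer: 216/67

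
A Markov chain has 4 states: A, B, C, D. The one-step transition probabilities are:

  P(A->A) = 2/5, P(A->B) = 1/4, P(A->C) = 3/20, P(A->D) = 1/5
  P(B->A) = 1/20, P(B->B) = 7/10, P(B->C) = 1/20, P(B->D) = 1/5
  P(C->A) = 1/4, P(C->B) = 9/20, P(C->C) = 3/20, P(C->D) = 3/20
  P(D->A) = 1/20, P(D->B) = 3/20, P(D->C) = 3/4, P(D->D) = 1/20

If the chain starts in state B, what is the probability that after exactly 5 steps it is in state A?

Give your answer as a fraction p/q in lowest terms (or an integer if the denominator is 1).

Answer: 431433/3200000

Derivation:
Computing P^5 by repeated multiplication:
P^1 =
  A: [2/5, 1/4, 3/20, 1/5]
  B: [1/20, 7/10, 1/20, 1/5]
  C: [1/4, 9/20, 3/20, 3/20]
  D: [1/20, 3/20, 3/4, 1/20]
P^2 =
  A: [11/50, 149/400, 49/200, 13/80]
  B: [31/400, 111/200, 1/5, 67/400]
  C: [67/400, 187/400, 39/200, 17/100]
  D: [87/400, 37/80, 33/200, 31/200]
P^3 =
  A: [22/125, 3603/8000, 841/4000, 1307/8000]
  B: [937/8000, 523/1000, 39/200, 1319/8000]
  C: [1181/8000, 3859/8000, 821/4000, 659/4000]
  D: [1273/8000, 761/1600, 787/4000, 337/2000]
P^4 =
  A: [3073/20000, 76541/160000, 16239/80000, 26397/160000]
  B: [20799/160000, 40629/80000, 1573/8000, 26483/160000]
  C: [4567/32000, 78663/160000, 16049/80000, 6601/40000]
  D: [23207/160000, 15569/32000, 16283/80000, 13191/80000]
P^5 =
  A: [231/1600, 1565987/3200000, 321841/1600000, 528331/3200000]
  B: [431433/3200000, 401049/800000, 7941/40000, 529091/3200000]
  C: [448237/3200000, 1583551/3200000, 319761/1600000, 52869/320000]
  D: [452713/3200000, 315621/640000, 320447/1600000, 16509/100000]

(P^5)[B -> A] = 431433/3200000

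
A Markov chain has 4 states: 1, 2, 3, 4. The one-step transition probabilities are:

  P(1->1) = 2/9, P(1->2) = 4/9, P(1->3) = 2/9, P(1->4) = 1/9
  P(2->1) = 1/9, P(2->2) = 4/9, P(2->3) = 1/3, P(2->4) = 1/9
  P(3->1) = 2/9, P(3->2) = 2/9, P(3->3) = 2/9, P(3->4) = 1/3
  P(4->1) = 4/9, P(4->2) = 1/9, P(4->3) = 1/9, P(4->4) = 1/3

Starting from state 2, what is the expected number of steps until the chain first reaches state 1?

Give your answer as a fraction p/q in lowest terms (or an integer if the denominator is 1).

Let h_i = expected steps to first reach 1 from state i.
Boundary: h_1 = 0.
First-step equations for the other states:
  h_2 = 1 + 1/9*h_1 + 4/9*h_2 + 1/3*h_3 + 1/9*h_4
  h_3 = 1 + 2/9*h_1 + 2/9*h_2 + 2/9*h_3 + 1/3*h_4
  h_4 = 1 + 4/9*h_1 + 1/9*h_2 + 1/9*h_3 + 1/3*h_4

Substituting h_1 = 0 and rearranging gives the linear system (I - Q) h = 1:
  [5/9, -1/3, -1/9] . (h_2, h_3, h_4) = 1
  [-2/9, 7/9, -1/3] . (h_2, h_3, h_4) = 1
  [-1/9, -1/9, 2/3] . (h_2, h_3, h_4) = 1

Solving yields:
  h_2 = 222/47
  h_3 = 183/47
  h_4 = 138/47

Starting state is 2, so the expected hitting time is h_2 = 222/47.

Answer: 222/47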